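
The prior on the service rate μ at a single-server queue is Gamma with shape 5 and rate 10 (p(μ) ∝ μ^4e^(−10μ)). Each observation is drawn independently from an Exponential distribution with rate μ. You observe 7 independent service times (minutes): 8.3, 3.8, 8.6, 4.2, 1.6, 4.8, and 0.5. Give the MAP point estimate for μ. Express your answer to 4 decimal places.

The Exponential(rate=μ) likelihood is ∝ μ^n e^(−μΣtᵢ). Here n = 7 and Σtᵢ = 8.3 + 3.8 + 8.6 + 4.2 + 1.6 + 4.8 + 0.5 = 31.8.
Posterior ∝ μ^4e^(−10μ) · μ^7e^(−31.8μ) = μ^11e^(−41.8μ), i.e. Gamma(12, 41.8).
Mode = (a−1)/b = 11/41.8 ≈ 0.2632.

μ̂_MAP = 0.2632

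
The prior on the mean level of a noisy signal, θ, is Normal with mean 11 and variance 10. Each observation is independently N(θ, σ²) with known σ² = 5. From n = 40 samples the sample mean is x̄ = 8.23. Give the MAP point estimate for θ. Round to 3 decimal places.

n = 40, x̄ = 8.23.
For a Normal prior and Normal likelihood with known variance, the posterior is Normal; its mode equals its mean, the precision-weighted average.
Prior precision 1/σ₀² = 1/10 = 0.1; data precision n/σ² = 40/5 = 8.
θ̂ = (0.1·11 + 8·8.23) / (0.1 + 8) = 66.94/8.1 = 3347/405 ≈ 8.264.

θ̂_MAP = 8.264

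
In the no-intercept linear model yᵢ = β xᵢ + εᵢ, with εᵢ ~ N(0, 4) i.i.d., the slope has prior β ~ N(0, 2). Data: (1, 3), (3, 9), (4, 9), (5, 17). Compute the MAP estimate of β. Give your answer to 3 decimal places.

log p(β | y) = −Σ(yᵢ − βxᵢ)²/(2·4) − β²/(2·2) + const.
Setting the derivative to zero: Σxᵢ(yᵢ − βxᵢ)/4 − β/2 = 0, so β = Σxᵢyᵢ / (Σxᵢ² + σ²/τ²).
Σxᵢyᵢ = 1·3 + 3·9 + 4·9 + 5·17 = 151; Σxᵢ² = 51; σ²/τ² = 2.
β̂_MAP = 151 / (51 + 2) = 151/53 ≈ 2.849.

β̂_MAP = 2.849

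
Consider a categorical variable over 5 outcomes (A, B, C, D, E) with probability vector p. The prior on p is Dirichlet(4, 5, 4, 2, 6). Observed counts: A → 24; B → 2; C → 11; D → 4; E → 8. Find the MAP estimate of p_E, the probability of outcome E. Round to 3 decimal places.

The posterior is Dirichlet(αᵢ + nᵢ) = Dirichlet(28, 7, 15, 6, 14).
For a Dirichlet(a₁,…,a_K) with all aᵢ > 1, the mode has j-th component (aⱼ − 1)/(Σaᵢ − K).
Here Σaᵢ = 70 and K = 5, so p_E = (14 − 1)/(70 − 5) = 13/65 ≈ 0.200.

MAP estimate of p_E = 0.200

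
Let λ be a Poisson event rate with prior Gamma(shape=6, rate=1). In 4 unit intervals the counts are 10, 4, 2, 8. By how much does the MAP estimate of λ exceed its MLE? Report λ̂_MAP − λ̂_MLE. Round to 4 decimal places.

MAP − MLE = -0.2000

Σxᵢ = 24. Posterior is Gamma(30, 5); MAP = (30−1)/5 = 29/5 ≈ 5.80000.
MLE = x̄ = 24/4 ≈ 6.00000.
Difference = 29/5 − 24/4 = -1/5 ≈ -0.2000.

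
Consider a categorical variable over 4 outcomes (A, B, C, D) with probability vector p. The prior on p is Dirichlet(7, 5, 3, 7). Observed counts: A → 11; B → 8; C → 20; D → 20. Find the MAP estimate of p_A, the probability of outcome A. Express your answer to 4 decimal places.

The posterior is Dirichlet(αᵢ + nᵢ) = Dirichlet(18, 13, 23, 27).
For a Dirichlet(a₁,…,a_K) with all aᵢ > 1, the mode has j-th component (aⱼ − 1)/(Σaᵢ − K).
Here Σaᵢ = 81 and K = 4, so p_A = (18 − 1)/(81 − 4) = 17/77 ≈ 0.2208.

MAP estimate of p_A = 0.2208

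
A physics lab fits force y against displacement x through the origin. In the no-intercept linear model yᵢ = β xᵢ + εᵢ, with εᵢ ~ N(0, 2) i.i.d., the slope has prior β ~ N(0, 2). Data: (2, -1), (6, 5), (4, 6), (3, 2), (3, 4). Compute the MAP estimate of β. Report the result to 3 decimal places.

β̂_MAP = 0.933

log p(β | y) = −Σ(yᵢ − βxᵢ)²/(2·2) − β²/(2·2) + const.
Setting the derivative to zero: Σxᵢ(yᵢ − βxᵢ)/2 − β/2 = 0, so β = Σxᵢyᵢ / (Σxᵢ² + σ²/τ²).
Σxᵢyᵢ = 2·(-1) + 6·5 + 4·6 + 3·2 + 3·4 = 70; Σxᵢ² = 74; σ²/τ² = 1.
β̂_MAP = 70 / (74 + 1) = 70/75 ≈ 0.933.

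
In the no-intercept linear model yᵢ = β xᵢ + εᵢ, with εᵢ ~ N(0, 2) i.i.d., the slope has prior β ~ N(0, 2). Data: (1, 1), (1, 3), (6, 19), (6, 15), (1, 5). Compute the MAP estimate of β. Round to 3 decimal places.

β̂_MAP = 2.803

log p(β | y) = −Σ(yᵢ − βxᵢ)²/(2·2) − β²/(2·2) + const.
Setting the derivative to zero: Σxᵢ(yᵢ − βxᵢ)/2 − β/2 = 0, so β = Σxᵢyᵢ / (Σxᵢ² + σ²/τ²).
Σxᵢyᵢ = 1·1 + 1·3 + 6·19 + 6·15 + 1·5 = 213; Σxᵢ² = 75; σ²/τ² = 1.
β̂_MAP = 213 / (75 + 1) = 213/76 ≈ 2.803.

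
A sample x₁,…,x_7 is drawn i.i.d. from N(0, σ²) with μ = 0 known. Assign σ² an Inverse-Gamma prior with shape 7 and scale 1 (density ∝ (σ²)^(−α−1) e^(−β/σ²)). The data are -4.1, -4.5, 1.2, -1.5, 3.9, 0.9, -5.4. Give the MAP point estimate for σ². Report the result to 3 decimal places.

σ̂²_MAP = 3.823

Sum of squared deviations about the known mean: SS = (-4.1−0)² + (-4.5−0)² + (1.2−0)² + (-1.5−0)² + (3.9−0)² + (0.9−0)² + (-5.4−0)² = 85.93.
The Normal likelihood contributes (σ²)^(−n/2) exp(−SS/(2σ²)), so the posterior is Inverse-Gamma(α + n/2, β + SS/2) = Inverse-Gamma(10.5, 43.965).
The mode of Inverse-Gamma(a, b) is b/(a+1) = 43.965/11.5 ≈ 3.823.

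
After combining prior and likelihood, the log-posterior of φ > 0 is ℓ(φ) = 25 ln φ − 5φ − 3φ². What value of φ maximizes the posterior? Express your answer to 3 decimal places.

φ̂_MAP = 1.667

ℓ'(φ) = 25/φ − 5 − 6φ. Setting this to zero and multiplying by φ: 6φ² + 5φ − 25 = 0.
φ = (−5 + √(5² + 4·6·25)) / (2·6) = (−5 + √625) / 12 = (−5 + 25)/12 = 5/3.
ℓ''(φ) = −25/φ² − 6 < 0, confirming a maximum.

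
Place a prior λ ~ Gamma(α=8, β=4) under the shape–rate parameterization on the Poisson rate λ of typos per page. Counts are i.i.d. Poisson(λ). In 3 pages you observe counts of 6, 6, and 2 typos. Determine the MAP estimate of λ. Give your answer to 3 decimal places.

λ̂_MAP = 3.000

Σxᵢ = 6+6+2 = 14, with n = 3.
Posterior ∝ λ^7e^(−4λ) · λ^14e^(−3λ) = λ^21e^(−7λ), i.e. Gamma(shape=22, rate=7).
The mode of a Gamma(a, b) with a ≥ 1 (shape–rate) is (a−1)/b = 21/7 ≈ 3.000.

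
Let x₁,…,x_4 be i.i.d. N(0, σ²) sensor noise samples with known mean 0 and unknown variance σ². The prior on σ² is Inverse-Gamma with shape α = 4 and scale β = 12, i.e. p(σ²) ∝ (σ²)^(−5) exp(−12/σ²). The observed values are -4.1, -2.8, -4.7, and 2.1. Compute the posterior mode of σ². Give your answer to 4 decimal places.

σ̂²_MAP = 5.3679

Sum of squared deviations about the known mean: SS = (-4.1−0)² + (-2.8−0)² + (-4.7−0)² + (2.1−0)² = 51.15.
The Normal likelihood contributes (σ²)^(−n/2) exp(−SS/(2σ²)), so the posterior is Inverse-Gamma(α + n/2, β + SS/2) = Inverse-Gamma(6, 37.575).
The mode of Inverse-Gamma(a, b) is b/(a+1) = 37.575/7 ≈ 5.3679.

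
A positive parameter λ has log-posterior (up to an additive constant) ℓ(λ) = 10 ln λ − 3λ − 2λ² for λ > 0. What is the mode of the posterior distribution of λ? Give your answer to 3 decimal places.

λ̂_MAP = 1.250

ℓ'(λ) = 10/λ − 3 − 4λ. Setting this to zero and multiplying by λ: 4λ² + 3λ − 10 = 0.
λ = (−3 + √(3² + 4·4·10)) / (2·4) = (−3 + √169) / 8 = (−3 + 13)/8 = 5/4.
ℓ''(λ) = −10/λ² − 4 < 0, confirming a maximum.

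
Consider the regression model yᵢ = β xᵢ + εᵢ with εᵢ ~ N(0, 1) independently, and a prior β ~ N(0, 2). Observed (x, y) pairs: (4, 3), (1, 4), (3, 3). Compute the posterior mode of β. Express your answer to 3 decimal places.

β̂_MAP = 0.943

log p(β | y) = −Σ(yᵢ − βxᵢ)²/(2·1) − β²/(2·2) + const.
Setting the derivative to zero: Σxᵢ(yᵢ − βxᵢ)/1 − β/2 = 0, so β = Σxᵢyᵢ / (Σxᵢ² + σ²/τ²).
Σxᵢyᵢ = 4·3 + 1·4 + 3·3 = 25; Σxᵢ² = 26; σ²/τ² = 0.5.
β̂_MAP = 25 / (26 + 0.5) = 25/26.5 ≈ 0.943.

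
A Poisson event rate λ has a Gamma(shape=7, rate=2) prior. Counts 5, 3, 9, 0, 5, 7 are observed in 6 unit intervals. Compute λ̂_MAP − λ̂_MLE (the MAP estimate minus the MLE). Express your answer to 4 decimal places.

MAP − MLE = -0.4583

Σxᵢ = 29. Posterior is Gamma(36, 8); MAP = (36−1)/8 = 35/8 ≈ 4.37500.
MLE = x̄ = 29/6 ≈ 4.83333.
Difference = 35/8 − 29/6 = -11/24 ≈ -0.4583.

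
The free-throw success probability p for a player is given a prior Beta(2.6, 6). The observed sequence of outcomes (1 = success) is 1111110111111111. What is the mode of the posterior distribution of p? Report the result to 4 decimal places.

Prior: Beta(2.6, 6).
Data: 15 successes in 16 trials (from the sequence). The binomial likelihood contributes p^15(1−p)^1, so the posterior is Beta(2.6+15, 6+1) = Beta(17.6, 7).
For Beta(a, b) with a, b > 1 the mode is (a−1)/(a+b−2) = 16.6/22.6 ≈ 0.7345.

p̂_MAP = 0.7345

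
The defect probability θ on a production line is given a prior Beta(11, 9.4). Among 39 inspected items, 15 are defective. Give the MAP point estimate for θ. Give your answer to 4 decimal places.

θ̂_MAP = 0.4355

Prior: Beta(11, 9.4).
Data: 15 successes in 39 trials. The binomial likelihood contributes θ^15(1−θ)^24, so the posterior is Beta(11+15, 9.4+24) = Beta(26, 33.4).
For Beta(a, b) with a, b > 1 the mode is (a−1)/(a+b−2) = 25/57.4 ≈ 0.4355.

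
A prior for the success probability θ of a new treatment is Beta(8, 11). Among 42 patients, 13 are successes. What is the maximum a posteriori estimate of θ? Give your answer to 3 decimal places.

Prior: Beta(8, 11).
Data: 13 successes in 42 trials. The binomial likelihood contributes θ^13(1−θ)^29, so the posterior is Beta(8+13, 11+29) = Beta(21, 40).
For Beta(a, b) with a, b > 1 the mode is (a−1)/(a+b−2) = 20/59 ≈ 0.339.

θ̂_MAP = 0.339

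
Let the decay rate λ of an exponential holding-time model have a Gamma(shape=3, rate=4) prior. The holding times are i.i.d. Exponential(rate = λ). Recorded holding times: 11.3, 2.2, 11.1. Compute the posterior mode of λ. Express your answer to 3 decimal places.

λ̂_MAP = 0.175

The Exponential(rate=λ) likelihood is ∝ λ^n e^(−λΣtᵢ). Here n = 3 and Σtᵢ = 11.3 + 2.2 + 11.1 = 24.6.
Posterior ∝ λ^2e^(−4λ) · λ^3e^(−24.6λ) = λ^5e^(−28.6λ), i.e. Gamma(6, 28.6).
Mode = (a−1)/b = 5/28.6 ≈ 0.175.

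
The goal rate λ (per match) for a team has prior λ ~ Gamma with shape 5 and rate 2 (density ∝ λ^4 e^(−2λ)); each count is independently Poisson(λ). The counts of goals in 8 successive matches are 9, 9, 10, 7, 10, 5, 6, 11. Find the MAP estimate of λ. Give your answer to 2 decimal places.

Σxᵢ = 9+9+10+7+10+5+6+11 = 67, with n = 8.
Posterior ∝ λ^4e^(−2λ) · λ^67e^(−8λ) = λ^71e^(−10λ), i.e. Gamma(shape=72, rate=10).
The mode of a Gamma(a, b) with a ≥ 1 (shape–rate) is (a−1)/b = 71/10 ≈ 7.10.

λ̂_MAP = 7.10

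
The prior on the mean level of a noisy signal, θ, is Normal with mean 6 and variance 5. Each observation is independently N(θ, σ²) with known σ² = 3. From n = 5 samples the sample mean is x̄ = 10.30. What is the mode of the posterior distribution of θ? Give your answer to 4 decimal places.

n = 5, x̄ = 10.30.
For a Normal prior and Normal likelihood with known variance, the posterior is Normal; its mode equals its mean, the precision-weighted average.
Prior precision 1/σ₀² = 1/5 = 0.2; data precision n/σ² = 5/3.
θ̂ = (0.2·6 + (5/3)·10.3) / (0.2 + 5/3) = (551/30)/(28/15) = 551/56 ≈ 9.8393.

θ̂_MAP = 9.8393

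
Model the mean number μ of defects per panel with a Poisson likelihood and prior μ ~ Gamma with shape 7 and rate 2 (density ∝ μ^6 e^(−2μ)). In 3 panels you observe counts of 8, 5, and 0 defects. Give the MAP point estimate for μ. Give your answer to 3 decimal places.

μ̂_MAP = 3.800

Σxᵢ = 8+5+0 = 13, with n = 3.
Posterior ∝ μ^6e^(−2μ) · μ^13e^(−3μ) = μ^19e^(−5μ), i.e. Gamma(shape=20, rate=5).
The mode of a Gamma(a, b) with a ≥ 1 (shape–rate) is (a−1)/b = 19/5 ≈ 3.800.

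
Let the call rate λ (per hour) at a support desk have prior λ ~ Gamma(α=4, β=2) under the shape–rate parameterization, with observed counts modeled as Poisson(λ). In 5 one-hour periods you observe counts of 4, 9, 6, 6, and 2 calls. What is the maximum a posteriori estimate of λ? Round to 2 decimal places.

λ̂_MAP = 4.29

Σxᵢ = 4+9+6+6+2 = 27, with n = 5.
Posterior ∝ λ^3e^(−2λ) · λ^27e^(−5λ) = λ^30e^(−7λ), i.e. Gamma(shape=31, rate=7).
The mode of a Gamma(a, b) with a ≥ 1 (shape–rate) is (a−1)/b = 30/7 ≈ 4.29.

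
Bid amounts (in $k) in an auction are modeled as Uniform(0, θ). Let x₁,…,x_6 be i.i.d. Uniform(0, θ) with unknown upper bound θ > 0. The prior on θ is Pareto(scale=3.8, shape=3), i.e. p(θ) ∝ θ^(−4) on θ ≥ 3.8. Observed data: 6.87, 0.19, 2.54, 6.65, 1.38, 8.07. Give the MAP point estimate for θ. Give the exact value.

The Uniform(0, θ) likelihood is θ^(−n) for θ ≥ max(xᵢ), zero otherwise. Here max(xᵢ) = 8.07.
Posterior ∝ θ^(−4) · θ^(−6) = θ^(−10) on θ ≥ max(3.8, 8.07) = 8.07.
This density is strictly decreasing in θ, so the posterior mode lies at the lower boundary of the support.

θ̂_MAP = 8.07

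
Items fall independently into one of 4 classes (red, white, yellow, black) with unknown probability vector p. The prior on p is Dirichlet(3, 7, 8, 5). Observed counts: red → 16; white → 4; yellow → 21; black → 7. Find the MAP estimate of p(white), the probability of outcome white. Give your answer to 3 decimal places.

MAP estimate of p(white) = 0.149

The posterior is Dirichlet(αᵢ + nᵢ) = Dirichlet(19, 11, 29, 12).
For a Dirichlet(a₁,…,a_K) with all aᵢ > 1, the mode has j-th component (aⱼ − 1)/(Σaᵢ − K).
Here Σaᵢ = 71 and K = 4, so p(white) = (11 − 1)/(71 − 4) = 10/67 ≈ 0.149.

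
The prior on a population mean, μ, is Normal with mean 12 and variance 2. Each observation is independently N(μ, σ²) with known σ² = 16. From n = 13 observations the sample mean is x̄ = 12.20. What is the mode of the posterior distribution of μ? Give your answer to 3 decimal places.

n = 13, x̄ = 12.20.
For a Normal prior and Normal likelihood with known variance, the posterior is Normal; its mode equals its mean, the precision-weighted average.
Prior precision 1/σ₀² = 1/2 = 0.5; data precision n/σ² = 13/16 = 0.8125.
μ̂ = (0.5·12 + 0.8125·12.2) / (0.5 + 0.8125) = 15.9125/1.3125 = 1273/105 ≈ 12.124.

μ̂_MAP = 12.124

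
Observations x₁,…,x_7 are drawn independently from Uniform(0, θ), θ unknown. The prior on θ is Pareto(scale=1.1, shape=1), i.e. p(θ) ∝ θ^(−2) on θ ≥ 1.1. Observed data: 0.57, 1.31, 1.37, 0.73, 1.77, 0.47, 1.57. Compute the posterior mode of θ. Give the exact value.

The Uniform(0, θ) likelihood is θ^(−n) for θ ≥ max(xᵢ), zero otherwise. Here max(xᵢ) = 1.77.
Posterior ∝ θ^(−2) · θ^(−7) = θ^(−9) on θ ≥ max(1.1, 1.77) = 1.77.
This density is strictly decreasing in θ, so the posterior mode lies at the lower boundary of the support.

θ̂_MAP = 1.77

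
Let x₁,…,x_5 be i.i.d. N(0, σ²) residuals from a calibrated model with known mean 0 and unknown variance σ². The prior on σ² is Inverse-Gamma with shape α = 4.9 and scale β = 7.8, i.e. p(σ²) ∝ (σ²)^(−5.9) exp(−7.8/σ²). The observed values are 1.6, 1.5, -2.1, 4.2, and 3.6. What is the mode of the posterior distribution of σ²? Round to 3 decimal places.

σ̂²_MAP = 3.299

Sum of squared deviations about the known mean: SS = (1.6−0)² + (1.5−0)² + (-2.1−0)² + (4.2−0)² + (3.6−0)² = 39.82.
The Normal likelihood contributes (σ²)^(−n/2) exp(−SS/(2σ²)), so the posterior is Inverse-Gamma(α + n/2, β + SS/2) = Inverse-Gamma(7.4, 27.71).
The mode of Inverse-Gamma(a, b) is b/(a+1) = 27.71/8.4 ≈ 3.299.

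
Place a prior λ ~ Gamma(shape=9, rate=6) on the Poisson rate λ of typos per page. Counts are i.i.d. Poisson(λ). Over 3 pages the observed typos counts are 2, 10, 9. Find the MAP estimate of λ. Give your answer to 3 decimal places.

Σxᵢ = 2+10+9 = 21, with n = 3.
Posterior ∝ λ^8e^(−6λ) · λ^21e^(−3λ) = λ^29e^(−9λ), i.e. Gamma(shape=30, rate=9).
The mode of a Gamma(a, b) with a ≥ 1 (shape–rate) is (a−1)/b = 29/9 ≈ 3.222.

λ̂_MAP = 3.222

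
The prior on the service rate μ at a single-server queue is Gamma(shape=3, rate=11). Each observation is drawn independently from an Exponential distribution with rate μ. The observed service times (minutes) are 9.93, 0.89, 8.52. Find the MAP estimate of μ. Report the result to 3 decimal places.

The Exponential(rate=μ) likelihood is ∝ μ^n e^(−μΣtᵢ). Here n = 3 and Σtᵢ = 9.93 + 0.89 + 8.52 = 19.34.
Posterior ∝ μ^2e^(−11μ) · μ^3e^(−19.34μ) = μ^5e^(−30.34μ), i.e. Gamma(6, 30.34).
Mode = (a−1)/b = 5/30.34 ≈ 0.165.

μ̂_MAP = 0.165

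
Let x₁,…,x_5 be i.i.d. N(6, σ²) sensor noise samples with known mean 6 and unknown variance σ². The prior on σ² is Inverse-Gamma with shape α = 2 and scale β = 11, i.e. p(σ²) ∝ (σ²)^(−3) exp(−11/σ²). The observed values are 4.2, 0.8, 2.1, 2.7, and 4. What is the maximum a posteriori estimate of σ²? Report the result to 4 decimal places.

σ̂²_MAP = 7.4891

Sum of squared deviations about the known mean: SS = (4.2−6)² + (0.8−6)² + (2.1−6)² + (2.7−6)² + (4−6)² = 60.38.
The Normal likelihood contributes (σ²)^(−n/2) exp(−SS/(2σ²)), so the posterior is Inverse-Gamma(α + n/2, β + SS/2) = Inverse-Gamma(4.5, 41.19).
The mode of Inverse-Gamma(a, b) is b/(a+1) = 41.19/5.5 ≈ 7.4891.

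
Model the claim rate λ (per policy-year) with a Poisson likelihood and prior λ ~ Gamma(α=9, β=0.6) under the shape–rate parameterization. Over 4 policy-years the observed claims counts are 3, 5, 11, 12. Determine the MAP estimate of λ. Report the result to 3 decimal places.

λ̂_MAP = 8.478

Σxᵢ = 3+5+11+12 = 31, with n = 4.
Posterior ∝ λ^8e^(−0.6λ) · λ^31e^(−4λ) = λ^39e^(−4.6λ), i.e. Gamma(shape=40, rate=4.6).
The mode of a Gamma(a, b) with a ≥ 1 (shape–rate) is (a−1)/b = 39/4.6 ≈ 8.478.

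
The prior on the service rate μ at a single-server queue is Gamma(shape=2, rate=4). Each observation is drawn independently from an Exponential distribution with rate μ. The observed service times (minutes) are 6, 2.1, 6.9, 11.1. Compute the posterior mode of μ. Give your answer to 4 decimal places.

μ̂_MAP = 0.1661

The Exponential(rate=μ) likelihood is ∝ μ^n e^(−μΣtᵢ). Here n = 4 and Σtᵢ = 6 + 2.1 + 6.9 + 11.1 = 26.1.
Posterior ∝ μe^(−4μ) · μ^4e^(−26.1μ) = μ^5e^(−30.1μ), i.e. Gamma(6, 30.1).
Mode = (a−1)/b = 5/30.1 ≈ 0.1661.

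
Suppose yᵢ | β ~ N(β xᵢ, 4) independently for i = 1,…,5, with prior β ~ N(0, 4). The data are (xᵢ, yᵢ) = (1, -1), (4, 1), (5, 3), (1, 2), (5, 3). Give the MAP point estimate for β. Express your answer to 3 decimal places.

log p(β | y) = −Σ(yᵢ − βxᵢ)²/(2·4) − β²/(2·4) + const.
Setting the derivative to zero: Σxᵢ(yᵢ − βxᵢ)/4 − β/4 = 0, so β = Σxᵢyᵢ / (Σxᵢ² + σ²/τ²).
Σxᵢyᵢ = 1·(-1) + 4·1 + 5·3 + 1·2 + 5·3 = 35; Σxᵢ² = 68; σ²/τ² = 1.
β̂_MAP = 35 / (68 + 1) = 35/69 ≈ 0.507.

β̂_MAP = 0.507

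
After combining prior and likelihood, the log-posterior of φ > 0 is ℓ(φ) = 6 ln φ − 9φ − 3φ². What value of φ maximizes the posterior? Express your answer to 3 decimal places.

ℓ'(φ) = 6/φ − 9 − 6φ. Setting this to zero and multiplying by φ: 6φ² + 9φ − 6 = 0.
φ = (−9 + √(9² + 4·6·6)) / (2·6) = (−9 + √225) / 12 = (−9 + 15)/12 = 1/2.
ℓ''(φ) = −6/φ² − 6 < 0, confirming a maximum.

φ̂_MAP = 0.500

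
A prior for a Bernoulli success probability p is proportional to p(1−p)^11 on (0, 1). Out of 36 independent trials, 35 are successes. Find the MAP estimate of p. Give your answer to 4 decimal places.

The prior density ∝ p(1−p)^11 is the kernel of Beta(2, 12).
Data: 35 successes in 36 trials. The binomial likelihood contributes p^35(1−p)^1, so the posterior is Beta(2+35, 12+1) = Beta(37, 13).
For Beta(a, b) with a, b > 1 the mode is (a−1)/(a+b−2) = 36/48 ≈ 0.7500.

p̂_MAP = 0.7500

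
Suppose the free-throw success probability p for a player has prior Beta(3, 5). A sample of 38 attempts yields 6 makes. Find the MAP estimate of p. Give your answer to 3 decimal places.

Prior: Beta(3, 5).
Data: 6 successes in 38 trials. The binomial likelihood contributes p^6(1−p)^32, so the posterior is Beta(3+6, 5+32) = Beta(9, 37).
For Beta(a, b) with a, b > 1 the mode is (a−1)/(a+b−2) = 8/44 ≈ 0.182.

p̂_MAP = 0.182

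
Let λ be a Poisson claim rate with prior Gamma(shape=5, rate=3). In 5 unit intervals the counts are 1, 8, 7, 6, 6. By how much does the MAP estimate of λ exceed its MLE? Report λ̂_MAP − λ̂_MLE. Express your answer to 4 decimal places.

Σxᵢ = 28. Posterior is Gamma(33, 8); MAP = (33−1)/8 = 32/8 ≈ 4.00000.
MLE = x̄ = 28/5 ≈ 5.60000.
Difference = 32/8 − 28/5 = -8/5 ≈ -1.6000.

MAP − MLE = -1.6000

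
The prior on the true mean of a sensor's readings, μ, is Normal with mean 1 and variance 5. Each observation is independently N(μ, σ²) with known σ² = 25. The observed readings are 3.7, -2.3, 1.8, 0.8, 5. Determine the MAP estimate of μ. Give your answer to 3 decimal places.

n = 5; x̄ = (3.7 + (-2.3) + 1.8 + 0.8 + 5)/5 = 9/5 = 1.8.
For a Normal prior and Normal likelihood with known variance, the posterior is Normal; its mode equals its mean, the precision-weighted average.
Prior precision 1/σ₀² = 1/5 = 0.2; data precision n/σ² = 5/25 = 0.2.
μ̂ = (0.2·1 + 0.2·1.8) / (0.2 + 0.2) = 0.56/0.4 = 1.400.

μ̂_MAP = 1.400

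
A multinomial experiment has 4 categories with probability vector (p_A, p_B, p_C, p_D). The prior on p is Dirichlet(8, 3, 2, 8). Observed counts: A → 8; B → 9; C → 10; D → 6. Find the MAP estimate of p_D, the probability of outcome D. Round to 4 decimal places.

The posterior is Dirichlet(αᵢ + nᵢ) = Dirichlet(16, 12, 12, 14).
For a Dirichlet(a₁,…,a_K) with all aᵢ > 1, the mode has j-th component (aⱼ − 1)/(Σaᵢ − K).
Here Σaᵢ = 54 and K = 4, so p_D = (14 − 1)/(54 − 4) = 13/50 ≈ 0.2600.

MAP estimate of p_D = 0.2600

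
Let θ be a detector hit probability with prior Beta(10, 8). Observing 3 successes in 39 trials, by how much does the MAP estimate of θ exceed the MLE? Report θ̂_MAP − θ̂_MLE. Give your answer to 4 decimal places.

MAP − MLE = 0.1413

Posterior is Beta(13, 44); MAP = (13−1)/(57−2) = 12/55 ≈ 0.21818.
MLE ignores the prior: θ̂_MLE = k/n = 3/39 ≈ 0.07692.
Difference = 12/55 − 3/39 = 101/715 ≈ 0.1413.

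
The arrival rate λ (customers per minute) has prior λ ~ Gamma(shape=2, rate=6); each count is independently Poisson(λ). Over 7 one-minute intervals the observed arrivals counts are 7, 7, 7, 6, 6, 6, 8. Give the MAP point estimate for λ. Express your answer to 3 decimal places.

λ̂_MAP = 3.692

Σxᵢ = 7+7+7+6+6+6+8 = 47, with n = 7.
Posterior ∝ λe^(−6λ) · λ^47e^(−7λ) = λ^48e^(−13λ), i.e. Gamma(shape=49, rate=13).
The mode of a Gamma(a, b) with a ≥ 1 (shape–rate) is (a−1)/b = 48/13 ≈ 3.692.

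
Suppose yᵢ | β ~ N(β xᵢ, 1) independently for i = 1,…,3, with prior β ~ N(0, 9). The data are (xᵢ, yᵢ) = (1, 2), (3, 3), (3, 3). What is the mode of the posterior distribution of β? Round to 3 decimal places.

log p(β | y) = −Σ(yᵢ − βxᵢ)²/(2·1) − β²/(2·9) + const.
Setting the derivative to zero: Σxᵢ(yᵢ − βxᵢ)/1 − β/9 = 0, so β = Σxᵢyᵢ / (Σxᵢ² + σ²/τ²).
Σxᵢyᵢ = 1·2 + 3·3 + 3·3 = 20; Σxᵢ² = 19; σ²/τ² = 1/9.
β̂_MAP = 20 / (19 + 1/9) = 20/(172/9) = 45/43 ≈ 1.047.

β̂_MAP = 1.047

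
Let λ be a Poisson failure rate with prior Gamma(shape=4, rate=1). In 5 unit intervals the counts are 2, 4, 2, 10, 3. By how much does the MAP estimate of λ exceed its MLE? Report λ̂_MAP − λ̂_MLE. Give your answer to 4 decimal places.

MAP − MLE = -0.2000

Σxᵢ = 21. Posterior is Gamma(25, 6); MAP = (25−1)/6 = 24/6 ≈ 4.00000.
MLE = x̄ = 21/5 ≈ 4.20000.
Difference = 24/6 − 21/5 = -1/5 ≈ -0.2000.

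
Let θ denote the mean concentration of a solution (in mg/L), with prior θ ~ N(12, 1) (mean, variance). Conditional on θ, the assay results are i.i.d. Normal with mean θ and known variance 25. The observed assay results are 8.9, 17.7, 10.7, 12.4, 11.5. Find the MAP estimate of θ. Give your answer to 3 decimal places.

θ̂_MAP = 12.040

n = 5; x̄ = (8.9 + 17.7 + 10.7 + 12.4 + 11.5)/5 = 61.2/5 = 12.24.
For a Normal prior and Normal likelihood with known variance, the posterior is Normal; its mode equals its mean, the precision-weighted average.
Prior precision 1/σ₀² = 1/1 = 1; data precision n/σ² = 5/25 = 0.2.
θ̂ = (1·12 + 0.2·12.24) / (1 + 0.2) = 14.448/1.2 = 12.040.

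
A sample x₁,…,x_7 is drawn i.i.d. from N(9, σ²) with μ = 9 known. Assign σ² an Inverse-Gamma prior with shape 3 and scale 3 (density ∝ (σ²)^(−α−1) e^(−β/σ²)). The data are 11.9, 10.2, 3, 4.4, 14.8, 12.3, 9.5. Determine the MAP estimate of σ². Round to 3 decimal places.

σ̂²_MAP = 7.853

Sum of squared deviations about the known mean: SS = (11.9−9)² + (10.2−9)² + (3−9)² + (4.4−9)² + (14.8−9)² + (12.3−9)² + (9.5−9)² = 111.79.
The Normal likelihood contributes (σ²)^(−n/2) exp(−SS/(2σ²)), so the posterior is Inverse-Gamma(α + n/2, β + SS/2) = Inverse-Gamma(6.5, 58.895).
The mode of Inverse-Gamma(a, b) is b/(a+1) = 58.895/7.5 ≈ 7.853.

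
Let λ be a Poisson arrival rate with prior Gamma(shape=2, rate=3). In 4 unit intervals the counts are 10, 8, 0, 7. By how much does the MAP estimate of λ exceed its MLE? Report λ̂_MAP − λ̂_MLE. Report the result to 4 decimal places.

MAP − MLE = -2.5357

Σxᵢ = 25. Posterior is Gamma(27, 7); MAP = (27−1)/7 = 26/7 ≈ 3.71429.
MLE = x̄ = 25/4 ≈ 6.25000.
Difference = 26/7 − 25/4 = -71/28 ≈ -2.5357.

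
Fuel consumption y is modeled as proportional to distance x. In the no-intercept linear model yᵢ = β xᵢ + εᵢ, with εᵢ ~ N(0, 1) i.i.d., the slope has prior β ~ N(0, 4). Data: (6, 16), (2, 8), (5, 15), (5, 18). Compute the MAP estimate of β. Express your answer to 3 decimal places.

β̂_MAP = 3.069

log p(β | y) = −Σ(yᵢ − βxᵢ)²/(2·1) − β²/(2·4) + const.
Setting the derivative to zero: Σxᵢ(yᵢ − βxᵢ)/1 − β/4 = 0, so β = Σxᵢyᵢ / (Σxᵢ² + σ²/τ²).
Σxᵢyᵢ = 6·16 + 2·8 + 5·15 + 5·18 = 277; Σxᵢ² = 90; σ²/τ² = 0.25.
β̂_MAP = 277 / (90 + 0.25) = 277/90.25 ≈ 3.069.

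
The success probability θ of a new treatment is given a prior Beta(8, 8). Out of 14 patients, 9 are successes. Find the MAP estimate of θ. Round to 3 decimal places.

Prior: Beta(8, 8).
Data: 9 successes in 14 trials. The binomial likelihood contributes θ^9(1−θ)^5, so the posterior is Beta(8+9, 8+5) = Beta(17, 13).
For Beta(a, b) with a, b > 1 the mode is (a−1)/(a+b−2) = 16/28 ≈ 0.571.

θ̂_MAP = 0.571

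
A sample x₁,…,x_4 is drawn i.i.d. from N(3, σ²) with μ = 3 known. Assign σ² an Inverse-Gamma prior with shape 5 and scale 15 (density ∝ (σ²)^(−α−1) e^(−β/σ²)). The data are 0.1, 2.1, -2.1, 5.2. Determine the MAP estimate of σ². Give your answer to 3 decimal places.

Sum of squared deviations about the known mean: SS = (0.1−3)² + (2.1−3)² + (-2.1−3)² + (5.2−3)² = 40.07.
The Normal likelihood contributes (σ²)^(−n/2) exp(−SS/(2σ²)), so the posterior is Inverse-Gamma(α + n/2, β + SS/2) = Inverse-Gamma(7, 35.035).
The mode of Inverse-Gamma(a, b) is b/(a+1) = 35.035/8 ≈ 4.379.

σ̂²_MAP = 4.379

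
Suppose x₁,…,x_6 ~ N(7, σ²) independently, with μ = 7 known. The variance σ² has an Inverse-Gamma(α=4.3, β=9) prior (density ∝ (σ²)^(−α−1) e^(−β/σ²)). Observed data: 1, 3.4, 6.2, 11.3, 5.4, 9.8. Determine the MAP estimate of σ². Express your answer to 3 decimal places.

σ̂²_MAP = 5.813

Sum of squared deviations about the known mean: SS = (1−7)² + (3.4−7)² + (6.2−7)² + (11.3−7)² + (5.4−7)² + (9.8−7)² = 78.49.
The Normal likelihood contributes (σ²)^(−n/2) exp(−SS/(2σ²)), so the posterior is Inverse-Gamma(α + n/2, β + SS/2) = Inverse-Gamma(7.3, 48.245).
The mode of Inverse-Gamma(a, b) is b/(a+1) = 48.245/8.3 ≈ 5.813.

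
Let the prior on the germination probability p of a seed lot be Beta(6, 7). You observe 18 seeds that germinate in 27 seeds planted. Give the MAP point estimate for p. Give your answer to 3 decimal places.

Prior: Beta(6, 7).
Data: 18 successes in 27 trials. The binomial likelihood contributes p^18(1−p)^9, so the posterior is Beta(6+18, 7+9) = Beta(24, 16).
For Beta(a, b) with a, b > 1 the mode is (a−1)/(a+b−2) = 23/38 ≈ 0.605.

p̂_MAP = 0.605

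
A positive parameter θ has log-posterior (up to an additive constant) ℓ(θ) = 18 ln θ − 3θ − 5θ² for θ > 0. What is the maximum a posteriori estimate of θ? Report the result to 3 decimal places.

θ̂_MAP = 1.200

ℓ'(θ) = 18/θ − 3 − 10θ. Setting this to zero and multiplying by θ: 10θ² + 3θ − 18 = 0.
θ = (−3 + √(3² + 4·10·18)) / (2·10) = (−3 + √729) / 20 = (−3 + 27)/20 = 6/5.
ℓ''(θ) = −18/θ² − 10 < 0, confirming a maximum.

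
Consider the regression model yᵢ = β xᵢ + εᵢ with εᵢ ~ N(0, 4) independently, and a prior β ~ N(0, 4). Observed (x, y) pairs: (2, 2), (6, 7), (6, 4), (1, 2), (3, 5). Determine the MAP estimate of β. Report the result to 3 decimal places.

β̂_MAP = 1.000

log p(β | y) = −Σ(yᵢ − βxᵢ)²/(2·4) − β²/(2·4) + const.
Setting the derivative to zero: Σxᵢ(yᵢ − βxᵢ)/4 − β/4 = 0, so β = Σxᵢyᵢ / (Σxᵢ² + σ²/τ²).
Σxᵢyᵢ = 2·2 + 6·7 + 6·4 + 1·2 + 3·5 = 87; Σxᵢ² = 86; σ²/τ² = 1.
β̂_MAP = 87 / (86 + 1) = 87/87 ≈ 1.000.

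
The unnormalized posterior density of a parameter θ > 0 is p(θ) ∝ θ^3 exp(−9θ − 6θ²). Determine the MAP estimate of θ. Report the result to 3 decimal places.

ℓ'(θ) = 3/θ − 9 − 12θ. Setting this to zero and multiplying by θ: 12θ² + 9θ − 3 = 0.
θ = (−9 + √(9² + 4·12·3)) / (2·12) = (−9 + √225) / 24 = (−9 + 15)/24 = 1/4.
ℓ''(θ) = −3/θ² − 12 < 0, confirming a maximum.

θ̂_MAP = 0.250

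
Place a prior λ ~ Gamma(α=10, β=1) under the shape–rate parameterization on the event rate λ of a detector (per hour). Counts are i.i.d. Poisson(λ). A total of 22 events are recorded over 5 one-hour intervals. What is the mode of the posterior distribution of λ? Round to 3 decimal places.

Σxᵢ = 22, n = 5.
Posterior ∝ λ^9e^(−1λ) · λ^22e^(−5λ) = λ^31e^(−6λ), i.e. Gamma(shape=32, rate=6).
The mode of a Gamma(a, b) with a ≥ 1 (shape–rate) is (a−1)/b = 31/6 ≈ 5.167.

λ̂_MAP = 5.167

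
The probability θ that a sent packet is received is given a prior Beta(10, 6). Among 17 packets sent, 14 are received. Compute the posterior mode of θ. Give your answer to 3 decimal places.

Prior: Beta(10, 6).
Data: 14 successes in 17 trials. The binomial likelihood contributes θ^14(1−θ)^3, so the posterior is Beta(10+14, 6+3) = Beta(24, 9).
For Beta(a, b) with a, b > 1 the mode is (a−1)/(a+b−2) = 23/31 ≈ 0.742.

θ̂_MAP = 0.742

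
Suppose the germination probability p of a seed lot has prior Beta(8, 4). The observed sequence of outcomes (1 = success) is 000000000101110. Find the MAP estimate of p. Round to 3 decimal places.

p̂_MAP = 0.440

Prior: Beta(8, 4).
Data: 4 successes in 15 trials (from the sequence). The binomial likelihood contributes p^4(1−p)^11, so the posterior is Beta(8+4, 4+11) = Beta(12, 15).
For Beta(a, b) with a, b > 1 the mode is (a−1)/(a+b−2) = 11/25 ≈ 0.440.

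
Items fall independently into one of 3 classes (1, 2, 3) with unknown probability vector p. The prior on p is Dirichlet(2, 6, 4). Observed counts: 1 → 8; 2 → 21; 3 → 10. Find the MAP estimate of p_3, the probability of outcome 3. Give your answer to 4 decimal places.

MAP estimate: 0.2708

The posterior is Dirichlet(αᵢ + nᵢ) = Dirichlet(10, 27, 14).
For a Dirichlet(a₁,…,a_K) with all aᵢ > 1, the mode has j-th component (aⱼ − 1)/(Σaᵢ − K).
Here Σaᵢ = 51 and K = 3, so p_3 = (14 − 1)/(51 − 3) = 13/48 ≈ 0.2708.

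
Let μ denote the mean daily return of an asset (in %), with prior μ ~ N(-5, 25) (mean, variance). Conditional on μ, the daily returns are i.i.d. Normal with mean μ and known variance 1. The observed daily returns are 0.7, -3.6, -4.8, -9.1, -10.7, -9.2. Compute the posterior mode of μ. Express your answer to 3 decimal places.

n = 6; x̄ = (0.7 + (-3.6) + (-4.8) + (-9.1) + (-10.7) + (-9.2))/6 = -36.7/6 = -367/60 ≈ -6.1167.
For a Normal prior and Normal likelihood with known variance, the posterior is Normal; its mode equals its mean, the precision-weighted average.
Prior precision 1/σ₀² = 1/25 = 0.04; data precision n/σ² = 6/1 = 6.
μ̂ = (0.04·(-5) + 6·(-367/60)) / (0.04 + 6) = (-36.9)/6.04 = -1845/302 ≈ -6.109.

μ̂_MAP = -6.109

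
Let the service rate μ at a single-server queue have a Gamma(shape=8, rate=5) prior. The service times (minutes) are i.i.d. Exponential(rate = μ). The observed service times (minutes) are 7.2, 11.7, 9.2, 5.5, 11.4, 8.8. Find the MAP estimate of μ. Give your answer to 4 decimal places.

The Exponential(rate=μ) likelihood is ∝ μ^n e^(−μΣtᵢ). Here n = 6 and Σtᵢ = 7.2 + 11.7 + 9.2 + 5.5 + 11.4 + 8.8 = 53.8.
Posterior ∝ μ^7e^(−5μ) · μ^6e^(−53.8μ) = μ^13e^(−58.8μ), i.e. Gamma(14, 58.8).
Mode = (a−1)/b = 13/58.8 ≈ 0.2211.

μ̂_MAP = 0.2211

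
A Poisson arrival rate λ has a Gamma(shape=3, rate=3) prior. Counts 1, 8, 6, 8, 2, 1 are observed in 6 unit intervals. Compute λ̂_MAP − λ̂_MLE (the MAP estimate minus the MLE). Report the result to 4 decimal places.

MAP − MLE = -1.2222

Σxᵢ = 26. Posterior is Gamma(29, 9); MAP = (29−1)/9 = 28/9 ≈ 3.11111.
MLE = x̄ = 26/6 ≈ 4.33333.
Difference = 28/9 − 26/6 = -11/9 ≈ -1.2222.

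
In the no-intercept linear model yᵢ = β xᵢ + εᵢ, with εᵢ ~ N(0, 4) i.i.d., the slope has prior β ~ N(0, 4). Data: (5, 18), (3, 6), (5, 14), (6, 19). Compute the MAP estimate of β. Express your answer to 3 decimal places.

β̂_MAP = 3.042

log p(β | y) = −Σ(yᵢ − βxᵢ)²/(2·4) − β²/(2·4) + const.
Setting the derivative to zero: Σxᵢ(yᵢ − βxᵢ)/4 − β/4 = 0, so β = Σxᵢyᵢ / (Σxᵢ² + σ²/τ²).
Σxᵢyᵢ = 5·18 + 3·6 + 5·14 + 6·19 = 292; Σxᵢ² = 95; σ²/τ² = 1.
β̂_MAP = 292 / (95 + 1) = 292/96 ≈ 3.042.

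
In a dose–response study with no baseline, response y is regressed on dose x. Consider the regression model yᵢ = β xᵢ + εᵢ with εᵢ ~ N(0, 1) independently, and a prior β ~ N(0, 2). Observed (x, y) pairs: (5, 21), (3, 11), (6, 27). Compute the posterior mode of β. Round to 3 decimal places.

log p(β | y) = −Σ(yᵢ − βxᵢ)²/(2·1) − β²/(2·2) + const.
Setting the derivative to zero: Σxᵢ(yᵢ − βxᵢ)/1 − β/2 = 0, so β = Σxᵢyᵢ / (Σxᵢ² + σ²/τ²).
Σxᵢyᵢ = 5·21 + 3·11 + 6·27 = 300; Σxᵢ² = 70; σ²/τ² = 0.5.
β̂_MAP = 300 / (70 + 0.5) = 300/70.5 ≈ 4.255.

β̂_MAP = 4.255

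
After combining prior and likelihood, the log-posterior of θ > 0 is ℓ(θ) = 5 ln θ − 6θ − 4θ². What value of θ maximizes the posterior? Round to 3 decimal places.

θ̂_MAP = 0.500

ℓ'(θ) = 5/θ − 6 − 8θ. Setting this to zero and multiplying by θ: 8θ² + 6θ − 5 = 0.
θ = (−6 + √(6² + 4·8·5)) / (2·8) = (−6 + √196) / 16 = (−6 + 14)/16 = 1/2.
ℓ''(θ) = −5/θ² − 8 < 0, confirming a maximum.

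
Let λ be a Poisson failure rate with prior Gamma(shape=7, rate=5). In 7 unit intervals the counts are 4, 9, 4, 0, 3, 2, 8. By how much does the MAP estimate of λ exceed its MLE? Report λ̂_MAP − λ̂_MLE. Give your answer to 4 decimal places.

Σxᵢ = 30. Posterior is Gamma(37, 12); MAP = (37−1)/12 = 36/12 ≈ 3.00000.
MLE = x̄ = 30/7 ≈ 4.28571.
Difference = 36/12 − 30/7 = -9/7 ≈ -1.2857.

MAP − MLE = -1.2857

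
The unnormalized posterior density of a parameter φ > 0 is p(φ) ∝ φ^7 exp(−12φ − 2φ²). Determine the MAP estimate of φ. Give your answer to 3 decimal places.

φ̂_MAP = 0.500

ℓ'(φ) = 7/φ − 12 − 4φ. Setting this to zero and multiplying by φ: 4φ² + 12φ − 7 = 0.
φ = (−12 + √(12² + 4·4·7)) / (2·4) = (−12 + √256) / 8 = (−12 + 16)/8 = 1/2.
ℓ''(φ) = −7/φ² − 4 < 0, confirming a maximum.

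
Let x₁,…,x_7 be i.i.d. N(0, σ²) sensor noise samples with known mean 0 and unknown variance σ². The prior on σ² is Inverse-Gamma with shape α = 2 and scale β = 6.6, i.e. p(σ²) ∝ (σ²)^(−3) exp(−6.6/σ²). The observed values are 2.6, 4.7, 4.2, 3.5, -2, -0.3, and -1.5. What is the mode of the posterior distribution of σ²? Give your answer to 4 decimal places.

Sum of squared deviations about the known mean: SS = (2.6−0)² + (4.7−0)² + (4.2−0)² + (3.5−0)² + (-2−0)² + (-0.3−0)² + (-1.5−0)² = 65.08.
The Normal likelihood contributes (σ²)^(−n/2) exp(−SS/(2σ²)), so the posterior is Inverse-Gamma(α + n/2, β + SS/2) = Inverse-Gamma(5.5, 39.14).
The mode of Inverse-Gamma(a, b) is b/(a+1) = 39.14/6.5 ≈ 6.0215.

σ̂²_MAP = 6.0215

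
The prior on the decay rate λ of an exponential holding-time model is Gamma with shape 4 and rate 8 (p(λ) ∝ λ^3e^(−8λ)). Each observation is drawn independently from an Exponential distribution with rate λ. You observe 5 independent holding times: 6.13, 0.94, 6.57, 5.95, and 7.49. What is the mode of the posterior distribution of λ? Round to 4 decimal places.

The Exponential(rate=λ) likelihood is ∝ λ^n e^(−λΣtᵢ). Here n = 5 and Σtᵢ = 6.13 + 0.94 + 6.57 + 5.95 + 7.49 = 27.08.
Posterior ∝ λ^3e^(−8λ) · λ^5e^(−27.08λ) = λ^8e^(−35.08λ), i.e. Gamma(9, 35.08).
Mode = (a−1)/b = 8/35.08 ≈ 0.2281.

λ̂_MAP = 0.2281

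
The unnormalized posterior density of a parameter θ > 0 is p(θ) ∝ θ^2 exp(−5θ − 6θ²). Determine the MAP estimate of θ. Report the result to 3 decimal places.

θ̂_MAP = 0.250

ℓ'(θ) = 2/θ − 5 − 12θ. Setting this to zero and multiplying by θ: 12θ² + 5θ − 2 = 0.
θ = (−5 + √(5² + 4·12·2)) / (2·12) = (−5 + √121) / 24 = (−5 + 11)/24 = 1/4.
ℓ''(θ) = −2/θ² − 12 < 0, confirming a maximum.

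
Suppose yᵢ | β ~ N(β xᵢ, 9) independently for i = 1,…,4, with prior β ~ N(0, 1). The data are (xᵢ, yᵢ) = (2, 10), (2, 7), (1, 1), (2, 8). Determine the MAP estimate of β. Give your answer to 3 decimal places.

β̂_MAP = 2.318

log p(β | y) = −Σ(yᵢ − βxᵢ)²/(2·9) − β²/(2·1) + const.
Setting the derivative to zero: Σxᵢ(yᵢ − βxᵢ)/9 − β/1 = 0, so β = Σxᵢyᵢ / (Σxᵢ² + σ²/τ²).
Σxᵢyᵢ = 2·10 + 2·7 + 1·1 + 2·8 = 51; Σxᵢ² = 13; σ²/τ² = 9.
β̂_MAP = 51 / (13 + 9) = 51/22 ≈ 2.318.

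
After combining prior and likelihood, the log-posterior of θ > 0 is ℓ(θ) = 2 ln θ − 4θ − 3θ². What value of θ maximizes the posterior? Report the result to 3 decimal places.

ℓ'(θ) = 2/θ − 4 − 6θ. Setting this to zero and multiplying by θ: 6θ² + 4θ − 2 = 0.
θ = (−4 + √(4² + 4·6·2)) / (2·6) = (−4 + √64) / 12 = (−4 + 8)/12 = 1/3.
ℓ''(θ) = −2/θ² − 6 < 0, confirming a maximum.

θ̂_MAP = 0.333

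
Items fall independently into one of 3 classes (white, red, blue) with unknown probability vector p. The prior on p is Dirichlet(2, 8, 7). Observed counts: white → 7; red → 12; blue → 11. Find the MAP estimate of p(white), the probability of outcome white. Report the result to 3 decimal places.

The posterior is Dirichlet(αᵢ + nᵢ) = Dirichlet(9, 20, 18).
For a Dirichlet(a₁,…,a_K) with all aᵢ > 1, the mode has j-th component (aⱼ − 1)/(Σaᵢ − K).
Here Σaᵢ = 47 and K = 3, so p(white) = (9 − 1)/(47 − 3) = 8/44 ≈ 0.182.

MAP estimate of p(white) = 0.182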